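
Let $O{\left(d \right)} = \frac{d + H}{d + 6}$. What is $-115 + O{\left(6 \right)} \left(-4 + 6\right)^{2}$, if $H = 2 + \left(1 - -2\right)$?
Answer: $- \frac{334}{3} \approx -111.33$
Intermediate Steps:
$H = 5$ ($H = 2 + \left(1 + 2\right) = 2 + 3 = 5$)
$O{\left(d \right)} = \frac{5 + d}{6 + d}$ ($O{\left(d \right)} = \frac{d + 5}{d + 6} = \frac{5 + d}{6 + d}$)
$-115 + O{\left(6 \right)} \left(-4 + 6\right)^{2} = -115 + \frac{5 + 6}{6 + 6} \left(-4 + 6\right)^{2} = -115 + \frac{1}{12} \cdot 11 \cdot 2^{2} = -115 + \frac{1}{12} \cdot 11 \cdot 4 = -115 + \frac{11}{12} \cdot 4 = -115 + \frac{11}{3} = - \frac{334}{3}$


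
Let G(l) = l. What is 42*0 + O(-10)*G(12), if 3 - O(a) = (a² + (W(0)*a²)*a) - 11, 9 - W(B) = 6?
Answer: 34968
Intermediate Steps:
W(B) = 3 (W(B) = 9 - 1*6 = 9 - 6 = 3)
O(a) = 14 - a² - 3*a³ (O(a) = 3 - ((a² + (3*a²)*a) - 11) = 3 - ((a² + 3*a³) - 11) = 3 - (-11 + a² + 3*a³) = 3 + (11 - a² - 3*a³) = 14 - a² - 3*a³)
42*0 + O(-10)*G(12) = 42*0 + (14 - 1*(-10)² - 3*(-10)³)*12 = 0 + (14 - 1*100 - 3*(-1000))*12 = 0 + (14 - 100 + 3000)*12 = 0 + 2914*12 = 0 + 34968 = 34968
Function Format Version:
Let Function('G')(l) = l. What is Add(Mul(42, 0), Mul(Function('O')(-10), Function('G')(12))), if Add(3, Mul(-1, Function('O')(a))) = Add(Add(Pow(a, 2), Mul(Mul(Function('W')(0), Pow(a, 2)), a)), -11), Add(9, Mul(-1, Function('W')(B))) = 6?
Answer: 34968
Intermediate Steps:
Function('W')(B) = 3 (Function('W')(B) = Add(9, Mul(-1, 6)) = Add(9, -6) = 3)
Function('O')(a) = Add(14, Mul(-1, Pow(a, 2)), Mul(-3, Pow(a, 3))) (Function('O')(a) = Add(3, Mul(-1, Add(Add(Pow(a, 2), Mul(Mul(3, Pow(a, 2)), a)), -11))) = Add(3, Mul(-1, Add(Add(Pow(a, 2), Mul(3, Pow(a, 3))), -11))) = Add(3, Mul(-1, Add(-11, Pow(a, 2), Mul(3, Pow(a, 3))))) = Add(3, Add(11, Mul(-1, Pow(a, 2)), Mul(-3, Pow(a, 3)))) = Add(14, Mul(-1, Pow(a, 2)), Mul(-3, Pow(a, 3))))
Add(Mul(42, 0), Mul(Function('O')(-10), Function('G')(12))) = Add(Mul(42, 0), Mul(Add(14, Mul(-1, Pow(-10, 2)), Mul(-3, Pow(-10, 3))), 12)) = Add(0, Mul(Add(14, Mul(-1, 100), Mul(-3, -1000)), 12)) = Add(0, Mul(Add(14, -100, 3000), 12)) = Add(0, Mul(2914, 12)) = Add(0, 34968) = 34968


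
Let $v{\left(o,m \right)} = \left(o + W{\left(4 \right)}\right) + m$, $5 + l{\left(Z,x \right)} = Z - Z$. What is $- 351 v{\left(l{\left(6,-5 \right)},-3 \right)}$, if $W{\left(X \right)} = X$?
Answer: $1404$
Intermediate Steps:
$l{\left(Z,x \right)} = -5$ ($l{\left(Z,x \right)} = -5 + \left(Z - Z\right) = -5 + 0 = -5$)
$v{\left(o,m \right)} = 4 + m + o$ ($v{\left(o,m \right)} = \left(o + 4\right) + m = \left(4 + o\right) + m = 4 + m + o$)
$- 351 v{\left(l{\left(6,-5 \right)},-3 \right)} = - 351 \left(4 - 3 - 5\right) = \left(-351\right) \left(-4\right) = 1404$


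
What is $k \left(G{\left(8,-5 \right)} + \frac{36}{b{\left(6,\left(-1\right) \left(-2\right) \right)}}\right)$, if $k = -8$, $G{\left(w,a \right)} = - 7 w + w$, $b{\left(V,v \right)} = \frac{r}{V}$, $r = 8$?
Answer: $168$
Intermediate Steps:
$b{\left(V,v \right)} = \frac{8}{V}$
$G{\left(w,a \right)} = - 6 w$
$k \left(G{\left(8,-5 \right)} + \frac{36}{b{\left(6,\left(-1\right) \left(-2\right) \right)}}\right) = - 8 \left(\left(-6\right) 8 + \frac{36}{8 \cdot \frac{1}{6}}\right) = - 8 \left(-48 + \frac{36}{8 \cdot \frac{1}{6}}\right) = - 8 \left(-48 + \frac{36}{\frac{4}{3}}\right) = - 8 \left(-48 + 36 \cdot \frac{3}{4}\right) = - 8 \left(-48 + 27\right) = \left(-8\right) \left(-21\right) = 168$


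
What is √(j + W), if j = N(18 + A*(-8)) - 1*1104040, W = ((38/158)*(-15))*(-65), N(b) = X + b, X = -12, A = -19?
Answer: I*√6887864087/79 ≈ 1050.5*I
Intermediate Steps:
N(b) = -12 + b
W = 18525/79 (W = ((38*(1/158))*(-15))*(-65) = ((19/79)*(-15))*(-65) = -285/79*(-65) = 18525/79 ≈ 234.49)
j = -1103882 (j = (-12 + (18 - 19*(-8))) - 1*1104040 = (-12 + (18 + 152)) - 1104040 = (-12 + 170) - 1104040 = 158 - 1104040 = -1103882)
√(j + W) = √(-1103882 + 18525/79) = √(-87188153/79) = I*√6887864087/79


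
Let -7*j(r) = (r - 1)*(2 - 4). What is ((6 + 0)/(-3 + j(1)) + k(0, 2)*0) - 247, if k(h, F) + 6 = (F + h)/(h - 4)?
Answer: -249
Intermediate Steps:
k(h, F) = -6 + (F + h)/(-4 + h) (k(h, F) = -6 + (F + h)/(h - 4) = -6 + (F + h)/(-4 + h))
j(r) = -2/7 + 2*r/7 (j(r) = -(r - 1)*(2 - 4)/7 = -(-1 + r)*(-2)/7 = -(2 - 2*r)/7 = -2/7 + 2*r/7)
((6 + 0)/(-3 + j(1)) + k(0, 2)*0) - 247 = ((6 + 0)/(-3 + (-2/7 + (2/7)*1)) + ((24 + 2 - 5*0)/(-4 + 0))*0) - 247 = (6/(-3 + (-2/7 + 2/7)) + ((24 + 2 + 0)/(-4))*0) - 247 = (6/(-3 + 0) - ¼*26*0) - 247 = (6/(-3) - 13/2*0) - 247 = (6*(-⅓) + 0) - 247 = (-2 + 0) - 247 = -2 - 247 = -249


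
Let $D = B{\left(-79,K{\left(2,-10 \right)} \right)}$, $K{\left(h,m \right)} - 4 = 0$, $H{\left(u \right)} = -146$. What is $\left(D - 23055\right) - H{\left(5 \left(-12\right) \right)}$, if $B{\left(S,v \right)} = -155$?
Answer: $-23064$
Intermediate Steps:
$K{\left(h,m \right)} = 4$ ($K{\left(h,m \right)} = 4 + 0 = 4$)
$D = -155$
$\left(D - 23055\right) - H{\left(5 \left(-12\right) \right)} = \left(-155 - 23055\right) - -146 = -23210 + 146 = -23064$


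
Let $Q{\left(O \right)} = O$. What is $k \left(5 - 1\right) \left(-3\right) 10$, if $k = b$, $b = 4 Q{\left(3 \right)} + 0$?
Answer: $-1440$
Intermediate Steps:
$b = 12$ ($b = 4 \cdot 3 + 0 = 12 + 0 = 12$)
$k = 12$
$k \left(5 - 1\right) \left(-3\right) 10 = 12 \left(5 - 1\right) \left(-3\right) 10 = 12 \cdot 4 \left(-3\right) 10 = 12 \left(-12\right) 10 = \left(-144\right) 10 = -1440$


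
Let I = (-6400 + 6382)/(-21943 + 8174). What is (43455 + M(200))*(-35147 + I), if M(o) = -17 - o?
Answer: -20924555562950/13769 ≈ -1.5197e+9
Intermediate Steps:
I = 18/13769 (I = -18/(-13769) = -18*(-1/13769) = 18/13769 ≈ 0.0013073)
(43455 + M(200))*(-35147 + I) = (43455 + (-17 - 1*200))*(-35147 + 18/13769) = (43455 + (-17 - 200))*(-483939025/13769) = (43455 - 217)*(-483939025/13769) = 43238*(-483939025/13769) = -20924555562950/13769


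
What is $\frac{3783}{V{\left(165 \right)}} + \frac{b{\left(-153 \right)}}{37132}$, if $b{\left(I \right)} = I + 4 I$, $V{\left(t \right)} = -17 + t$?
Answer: $\frac{8772321}{343471} \approx 25.54$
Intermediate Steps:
$b{\left(I \right)} = 5 I$
$\frac{3783}{V{\left(165 \right)}} + \frac{b{\left(-153 \right)}}{37132} = \frac{3783}{-17 + 165} + \frac{5 \left(-153\right)}{37132} = \frac{3783}{148} - \frac{765}{37132} = \frac{8772321}{343471}$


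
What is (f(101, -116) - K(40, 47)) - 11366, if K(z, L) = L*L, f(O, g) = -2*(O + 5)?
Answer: -13787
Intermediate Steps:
f(O, g) = -10 - 2*O (f(O, g) = -2*(5 + O) = -10 - 2*O)
K(z, L) = L²
(f(101, -116) - K(40, 47)) - 11366 = ((-10 - 2*101) - 1*47²) - 11366 = ((-10 - 202) - 1*2209) - 11366 = (-212 - 2209) - 11366 = -2421 - 11366 = -13787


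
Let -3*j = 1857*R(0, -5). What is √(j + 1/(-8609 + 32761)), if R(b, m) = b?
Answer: √6038/12076 ≈ 0.0064346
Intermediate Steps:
j = 0 (j = -619*0 = -⅓*0 = 0)
√(j + 1/(-8609 + 32761)) = √(0 + 1/(-8609 + 32761)) = √(0 + 1/24152) = √(1/24152) = √6038/12076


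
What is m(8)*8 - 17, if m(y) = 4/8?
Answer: -13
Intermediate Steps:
m(y) = ½ (m(y) = 4*(⅛) = ½)
m(8)*8 - 17 = (½)*8 - 17 = 4 - 17 = -13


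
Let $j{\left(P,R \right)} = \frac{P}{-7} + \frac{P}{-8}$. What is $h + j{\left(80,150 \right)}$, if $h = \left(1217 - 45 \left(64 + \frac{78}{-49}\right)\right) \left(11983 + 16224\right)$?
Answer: $- \frac{2199498289}{49} \approx -4.4888 \cdot 10^{7}$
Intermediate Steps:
$j{\left(P,R \right)} = - \frac{15 P}{56}$ ($j{\left(P,R \right)} = P \left(- \frac{1}{7}\right) + P \left(- \frac{1}{8}\right) = - \frac{P}{7} - \frac{P}{8} = - \frac{15 P}{56}$)
$h = - \frac{2199497239}{49}$ ($h = \left(1217 - 45 \left(64 + 78 \left(- \frac{1}{49}\right)\right)\right) 28207 = \left(1217 - 45 \left(64 - \frac{78}{49}\right)\right) 28207 = \left(1217 - \frac{137610}{49}\right) 28207 = \left(- \frac{77977}{49}\right) 28207 = - \frac{2199497239}{49} \approx -4.4888 \cdot 10^{7}$)
$h + j{\left(80,150 \right)} = - \frac{2199497239}{49} - \frac{150}{7} = - \frac{2199498289}{49}$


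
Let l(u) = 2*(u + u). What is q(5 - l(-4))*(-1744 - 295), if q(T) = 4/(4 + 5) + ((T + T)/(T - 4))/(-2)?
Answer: 246719/153 ≈ 1612.5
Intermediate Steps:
l(u) = 4*u (l(u) = 2*(2*u) = 4*u)
q(T) = 4/9 - T/(-4 + T) (q(T) = 4/9 + ((2*T)/(-4 + T))*(-½) = 4*(⅑) + (2*T/(-4 + T))*(-½) = 4/9 - T/(-4 + T))
q(5 - l(-4))*(-1744 - 295) = ((-16 - 5*(5 - 4*(-4)))/(9*(-4 + (5 - 4*(-4)))))*(-1744 - 295) = ((-16 - 5*(5 - 1*(-16)))/(9*(-4 + (5 - 1*(-16)))))*(-2039) = ((-16 - 5*(5 + 16))/(9*(-4 + (5 + 16))))*(-2039) = ((-16 - 5*21)/(9*(-4 + 21)))*(-2039) = ((⅑)*(-16 - 105)/17)*(-2039) = ((⅑)*(1/17)*(-121))*(-2039) = -121/153*(-2039) = 246719/153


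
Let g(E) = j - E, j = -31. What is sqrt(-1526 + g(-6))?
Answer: I*sqrt(1551) ≈ 39.383*I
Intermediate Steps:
g(E) = -31 - E
sqrt(-1526 + g(-6)) = sqrt(-1526 + (-31 - 1*(-6))) = sqrt(-1526 + (-31 + 6)) = sqrt(-1526 - 25) = sqrt(-1551) = I*sqrt(1551)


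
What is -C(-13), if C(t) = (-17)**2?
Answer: -289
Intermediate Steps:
C(t) = 289
-C(-13) = -1*289 = -289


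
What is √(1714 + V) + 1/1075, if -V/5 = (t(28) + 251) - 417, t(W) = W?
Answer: 1/1075 + 2*√601 ≈ 49.032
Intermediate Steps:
V = 690 (V = -5*((28 + 251) - 417) = -5*(279 - 417) = -5*(-138) = 690)
√(1714 + V) + 1/1075 = √(1714 + 690) + 1/1075 = √2404 + 1/1075 = 2*√601 + 1/1075 = 1/1075 + 2*√601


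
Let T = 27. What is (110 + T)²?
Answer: 18769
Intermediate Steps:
(110 + T)² = (110 + 27)² = 137² = 18769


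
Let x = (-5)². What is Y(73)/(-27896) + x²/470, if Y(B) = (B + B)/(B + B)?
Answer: 1743453/1311112 ≈ 1.3298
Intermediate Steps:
Y(B) = 1 (Y(B) = (2*B)/((2*B)) = (2*B)*(1/(2*B)) = 1)
x = 25
Y(73)/(-27896) + x²/470 = 1/(-27896) + 25²/470 = 1*(-1/27896) + 625*(1/470) = -1/27896 + 125/94 = 1743453/1311112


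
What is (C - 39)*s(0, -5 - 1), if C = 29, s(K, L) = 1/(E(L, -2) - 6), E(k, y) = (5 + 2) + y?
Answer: 10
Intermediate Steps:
E(k, y) = 7 + y
s(K, L) = -1 (s(K, L) = 1/((7 - 2) - 6) = 1/(5 - 6) = 1/(-1) = -1)
(C - 39)*s(0, -5 - 1) = (29 - 39)*(-1) = -10*(-1) = 10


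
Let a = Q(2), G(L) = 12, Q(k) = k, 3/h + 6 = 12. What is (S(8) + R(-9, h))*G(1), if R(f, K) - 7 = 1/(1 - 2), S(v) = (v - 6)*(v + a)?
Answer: 312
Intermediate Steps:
h = 1/2 (h = 3/(-6 + 12) = 3/6 = 3*(1/6) = 1/2 ≈ 0.50000)
a = 2
S(v) = (-6 + v)*(2 + v) (S(v) = (v - 6)*(v + 2) = (-6 + v)*(2 + v))
R(f, K) = 6 (R(f, K) = 7 + 1/(1 - 2) = 7 + 1/(-1) = 7 - 1 = 6)
(S(8) + R(-9, h))*G(1) = ((-12 + 8**2 - 4*8) + 6)*12 = ((-12 + 64 - 32) + 6)*12 = (20 + 6)*12 = 26*12 = 312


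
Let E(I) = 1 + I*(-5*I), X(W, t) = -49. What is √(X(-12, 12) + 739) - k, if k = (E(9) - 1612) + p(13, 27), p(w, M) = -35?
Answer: 2051 + √690 ≈ 2077.3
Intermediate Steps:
E(I) = 1 - 5*I²
k = -2051 (k = ((1 - 5*9²) - 1612) - 35 = ((1 - 5*81) - 1612) - 35 = ((1 - 405) - 1612) - 35 = (-404 - 1612) - 35 = -2016 - 35 = -2051)
√(X(-12, 12) + 739) - k = √(-49 + 739) - 1*(-2051) = √690 + 2051 = 2051 + √690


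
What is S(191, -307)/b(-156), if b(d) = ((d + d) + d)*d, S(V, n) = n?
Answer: -307/73008 ≈ -0.0042050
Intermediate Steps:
b(d) = 3*d² (b(d) = (2*d + d)*d = (3*d)*d = 3*d²)
S(191, -307)/b(-156) = -307/(3*(-156)²) = -307/(3*24336) = -307/73008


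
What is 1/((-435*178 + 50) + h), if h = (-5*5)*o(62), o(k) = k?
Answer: -1/78930 ≈ -1.2669e-5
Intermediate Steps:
h = -1550 (h = -5*5*62 = -25*62 = -1550)
1/((-435*178 + 50) + h) = 1/((-435*178 + 50) - 1550) = 1/((-77430 + 50) - 1550) = 1/(-77380 - 1550) = 1/(-78930) = -1/78930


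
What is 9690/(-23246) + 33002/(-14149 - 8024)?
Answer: -491010431/257716779 ≈ -1.9052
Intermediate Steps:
9690/(-23246) + 33002/(-14149 - 8024) = 9690*(-1/23246) + 33002/(-22173) = -4845/11623 + 33002*(-1/22173) = -4845/11623 - 33002/22173 = -491010431/257716779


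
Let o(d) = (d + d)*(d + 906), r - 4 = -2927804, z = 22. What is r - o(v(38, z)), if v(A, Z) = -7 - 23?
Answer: -2875240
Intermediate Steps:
v(A, Z) = -30
r = -2927800 (r = 4 - 2927804 = -2927800)
o(d) = 2*d*(906 + d) (o(d) = (2*d)*(906 + d) = 2*d*(906 + d))
r - o(v(38, z)) = -2927800 - 2*(-30)*(906 - 30) = -2927800 - 2*(-30)*876 = -2927800 - 1*(-52560) = -2927800 + 52560 = -2875240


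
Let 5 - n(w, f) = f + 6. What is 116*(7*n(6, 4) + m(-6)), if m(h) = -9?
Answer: -5104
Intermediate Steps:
n(w, f) = -1 - f (n(w, f) = 5 - (f + 6) = 5 - (6 + f) = 5 + (-6 - f) = -1 - f)
116*(7*n(6, 4) + m(-6)) = 116*(7*(-1 - 1*4) - 9) = 116*(7*(-1 - 4) - 9) = 116*(7*(-5) - 9) = 116*(-35 - 9) = 116*(-44) = -5104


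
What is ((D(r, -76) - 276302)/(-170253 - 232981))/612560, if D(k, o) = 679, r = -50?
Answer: 275623/247005019040 ≈ 1.1159e-6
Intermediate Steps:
((D(r, -76) - 276302)/(-170253 - 232981))/612560 = ((679 - 276302)/(-170253 - 232981))/612560 = -275623/(-403234)*(1/612560) = -275623*(-1/403234)*(1/612560) = (275623/403234)*(1/612560) = 275623/247005019040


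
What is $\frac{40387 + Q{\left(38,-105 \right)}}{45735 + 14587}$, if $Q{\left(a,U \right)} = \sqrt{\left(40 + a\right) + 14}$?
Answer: $\frac{40387}{60322} + \frac{\sqrt{23}}{30161} \approx 0.66968$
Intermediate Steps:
$Q{\left(a,U \right)} = \sqrt{54 + a}$
$\frac{40387 + Q{\left(38,-105 \right)}}{45735 + 14587} = \frac{40387 + \sqrt{54 + 38}}{45735 + 14587} = \frac{40387 + \sqrt{92}}{60322} = \left(40387 + 2 \sqrt{23}\right) \frac{1}{60322} = \frac{40387}{60322} + \frac{\sqrt{23}}{30161}$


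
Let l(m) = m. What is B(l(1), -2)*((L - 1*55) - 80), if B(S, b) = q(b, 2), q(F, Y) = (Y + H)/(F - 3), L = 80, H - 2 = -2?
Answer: 22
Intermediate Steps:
H = 0 (H = 2 - 2 = 0)
q(F, Y) = Y/(-3 + F) (q(F, Y) = (Y + 0)/(F - 3) = Y/(-3 + F))
B(S, b) = 2/(-3 + b)
B(l(1), -2)*((L - 1*55) - 80) = (2/(-3 - 2))*((80 - 1*55) - 80) = (2/(-5))*((80 - 55) - 80) = (2*(-⅕))*(25 - 80) = -⅖*(-55) = 22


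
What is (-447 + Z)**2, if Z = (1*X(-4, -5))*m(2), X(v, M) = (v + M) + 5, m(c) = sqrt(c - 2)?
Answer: 199809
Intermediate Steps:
m(c) = sqrt(-2 + c)
X(v, M) = 5 + M + v (X(v, M) = (M + v) + 5 = 5 + M + v)
Z = 0 (Z = (1*(5 - 5 - 4))*sqrt(-2 + 2) = (1*(-4))*sqrt(0) = -4*0 = 0)
(-447 + Z)**2 = (-447 + 0)**2 = (-447)**2 = 199809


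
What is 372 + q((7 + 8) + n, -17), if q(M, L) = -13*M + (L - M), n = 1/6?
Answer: 428/3 ≈ 142.67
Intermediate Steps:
n = ⅙ ≈ 0.16667
q(M, L) = L - 14*M
372 + q((7 + 8) + n, -17) = 372 + (-17 - 14*((7 + 8) + ⅙)) = 372 + (-17 - 14*(15 + ⅙)) = 372 + (-17 - 14*91/6) = 372 + (-17 - 637/3) = 372 - 688/3 = 428/3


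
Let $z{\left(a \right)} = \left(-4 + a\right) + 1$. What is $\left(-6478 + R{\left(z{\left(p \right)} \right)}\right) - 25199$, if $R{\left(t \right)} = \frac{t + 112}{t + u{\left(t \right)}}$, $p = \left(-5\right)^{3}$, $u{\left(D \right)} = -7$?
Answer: $- \frac{4276379}{135} \approx -31677.0$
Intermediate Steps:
$p = -125$
$z{\left(a \right)} = -3 + a$
$R{\left(t \right)} = \frac{112 + t}{-7 + t}$ ($R{\left(t \right)} = \frac{t + 112}{t - 7} = \frac{112 + t}{-7 + t}$)
$\left(-6478 + R{\left(z{\left(p \right)} \right)}\right) - 25199 = \left(-6478 + \frac{112 - 128}{-7 - 128}\right) - 25199 = \left(-6478 + \frac{1}{-135} \left(-16\right)\right) - 25199 = \left(-6478 - - \frac{16}{135}\right) - 25199 = \left(-6478 + \frac{16}{135}\right) - 25199 = - \frac{874514}{135} - 25199 = - \frac{4276379}{135}$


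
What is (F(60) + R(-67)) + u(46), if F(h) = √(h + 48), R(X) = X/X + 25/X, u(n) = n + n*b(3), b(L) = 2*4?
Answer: 27780/67 + 6*√3 ≈ 425.02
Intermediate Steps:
b(L) = 8
u(n) = 9*n (u(n) = n + n*8 = n + 8*n = 9*n)
R(X) = 1 + 25/X
F(h) = √(48 + h)
(F(60) + R(-67)) + u(46) = (√(48 + 60) + (25 - 67)/(-67)) + 9*46 = (√108 - 1/67*(-42)) + 414 = (6*√3 + 42/67) + 414 = (42/67 + 6*√3) + 414 = 27780/67 + 6*√3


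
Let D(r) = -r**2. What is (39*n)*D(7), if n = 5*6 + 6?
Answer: -68796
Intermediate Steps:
n = 36 (n = 30 + 6 = 36)
(39*n)*D(7) = (39*36)*(-1*7**2) = 1404*(-1*49) = 1404*(-49) = -68796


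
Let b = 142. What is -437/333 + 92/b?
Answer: -15709/23643 ≈ -0.66442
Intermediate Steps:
-437/333 + 92/b = -437/333 + 92/142 = -437*1/333 + 92*(1/142) = -437/333 + 46/71 = -15709/23643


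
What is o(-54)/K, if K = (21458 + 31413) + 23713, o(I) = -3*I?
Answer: 27/12764 ≈ 0.0021153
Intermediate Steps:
K = 76584 (K = 52871 + 23713 = 76584)
o(-54)/K = -3*(-54)/76584 = 162*(1/76584) = 27/12764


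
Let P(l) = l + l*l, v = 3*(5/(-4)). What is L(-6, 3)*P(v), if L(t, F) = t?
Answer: -495/8 ≈ -61.875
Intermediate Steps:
v = -15/4 (v = 3*(5*(-1/4)) = 3*(-5/4) = -15/4 ≈ -3.7500)
P(l) = l + l**2
L(-6, 3)*P(v) = -(-45)*(1 - 15/4)/2 = -(-45)*(-11)/(2*4) = -6*165/16 = -495/8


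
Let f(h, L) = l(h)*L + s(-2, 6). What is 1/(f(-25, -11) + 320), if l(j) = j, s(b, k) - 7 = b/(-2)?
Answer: 1/603 ≈ 0.0016584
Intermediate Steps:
s(b, k) = 7 - b/2 (s(b, k) = 7 + b/(-2) = 7 + b*(-½) = 7 - b/2)
f(h, L) = 8 + L*h (f(h, L) = h*L + (7 - ½*(-2)) = L*h + (7 + 1) = L*h + 8 = 8 + L*h)
1/(f(-25, -11) + 320) = 1/((8 - 11*(-25)) + 320) = 1/((8 + 275) + 320) = 1/(283 + 320) = 1/603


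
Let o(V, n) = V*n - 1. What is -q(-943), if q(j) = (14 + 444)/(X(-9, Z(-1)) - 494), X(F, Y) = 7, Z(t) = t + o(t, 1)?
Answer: 458/487 ≈ 0.94045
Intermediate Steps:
o(V, n) = -1 + V*n
Z(t) = -1 + 2*t (Z(t) = t + (-1 + t*1) = t + (-1 + t) = -1 + 2*t)
q(j) = -458/487 (q(j) = (14 + 444)/(7 - 494) = 458/(-487) = 458*(-1/487) = -458/487)
-q(-943) = -1*(-458/487) = 458/487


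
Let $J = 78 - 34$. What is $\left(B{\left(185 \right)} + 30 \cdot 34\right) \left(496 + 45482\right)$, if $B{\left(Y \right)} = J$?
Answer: $48920592$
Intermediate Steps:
$J = 44$
$B{\left(Y \right)} = 44$
$\left(B{\left(185 \right)} + 30 \cdot 34\right) \left(496 + 45482\right) = \left(44 + 30 \cdot 34\right) \left(496 + 45482\right) = \left(44 + 1020\right) 45978 = 1064 \cdot 45978 = 48920592$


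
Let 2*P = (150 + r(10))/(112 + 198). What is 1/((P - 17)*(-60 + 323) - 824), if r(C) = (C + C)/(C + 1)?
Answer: -682/3567269 ≈ -0.00019118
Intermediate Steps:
r(C) = 2*C/(1 + C) (r(C) = (2*C)/(1 + C) = 2*C/(1 + C))
P = 167/682 (P = ((150 + 2*10/(1 + 10))/(112 + 198))/2 = ((150 + 2*10/11)/310)/2 = ((150 + 2*10*(1/11))*(1/310))/2 = ((150 + 20/11)*(1/310))/2 = ((1670/11)*(1/310))/2 = (½)*(167/341) = 167/682 ≈ 0.24487)
1/((P - 17)*(-60 + 323) - 824) = 1/((167/682 - 17)*(-60 + 323) - 824) = 1/(-11427/682*263 - 824) = 1/(-3005301/682 - 824) = 1/(-3567269/682) = -682/3567269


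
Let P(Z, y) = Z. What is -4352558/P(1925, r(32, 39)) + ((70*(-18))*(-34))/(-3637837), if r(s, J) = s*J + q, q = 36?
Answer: -323142428654/142915025 ≈ -2261.1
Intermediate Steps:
r(s, J) = 36 + J*s (r(s, J) = s*J + 36 = J*s + 36 = 36 + J*s)
-4352558/P(1925, r(32, 39)) + ((70*(-18))*(-34))/(-3637837) = -4352558/1925 + ((70*(-18))*(-34))/(-3637837) = -4352558*1/1925 - 1260*(-34)*(-1/3637837) = -621794/275 + 42840*(-1/3637837) = -621794/275 - 6120/519691 = -323142428654/142915025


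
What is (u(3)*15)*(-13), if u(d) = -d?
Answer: 585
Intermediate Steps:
(u(3)*15)*(-13) = (-1*3*15)*(-13) = -3*15*(-13) = -45*(-13) = 585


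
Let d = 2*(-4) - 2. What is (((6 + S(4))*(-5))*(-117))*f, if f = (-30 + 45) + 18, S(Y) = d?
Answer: -77220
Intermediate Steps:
d = -10 (d = -8 - 2 = -10)
S(Y) = -10
f = 33 (f = 15 + 18 = 33)
(((6 + S(4))*(-5))*(-117))*f = (((6 - 10)*(-5))*(-117))*33 = (-4*(-5)*(-117))*33 = (20*(-117))*33 = -2340*33 = -77220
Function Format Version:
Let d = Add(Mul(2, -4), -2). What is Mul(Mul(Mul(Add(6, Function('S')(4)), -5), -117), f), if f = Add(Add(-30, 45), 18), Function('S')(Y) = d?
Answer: -77220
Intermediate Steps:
d = -10 (d = Add(-8, -2) = -10)
Function('S')(Y) = -10
f = 33 (f = Add(15, 18) = 33)
Mul(Mul(Mul(Add(6, Function('S')(4)), -5), -117), f) = Mul(Mul(Mul(Add(6, -10), -5), -117), 33) = Mul(Mul(Mul(-4, -5), -117), 33) = Mul(Mul(20, -117), 33) = Mul(-2340, 33) = -77220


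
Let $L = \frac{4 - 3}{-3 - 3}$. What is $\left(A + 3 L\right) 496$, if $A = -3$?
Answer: $-1736$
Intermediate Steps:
$L = - \frac{1}{6}$ ($L = 1 \frac{1}{-6} = 1 \left(- \frac{1}{6}\right) = - \frac{1}{6} \approx -0.16667$)
$\left(A + 3 L\right) 496 = \left(-3 + 3 \left(- \frac{1}{6}\right)\right) 496 = \left(-3 - \frac{1}{2}\right) 496 = \left(- \frac{7}{2}\right) 496 = -1736$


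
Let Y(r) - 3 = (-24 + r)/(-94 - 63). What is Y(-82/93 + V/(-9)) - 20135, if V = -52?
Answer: -881836666/43803 ≈ -20132.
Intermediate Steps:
Y(r) = 495/157 - r/157 (Y(r) = 3 + (-24 + r)/(-94 - 63) = 3 + (-24 + r)/(-157) = 3 + (-24 + r)*(-1/157) = 3 + (24/157 - r/157) = 495/157 - r/157)
Y(-82/93 + V/(-9)) - 20135 = (495/157 - (-82/93 - 52/(-9))/157) - 20135 = (495/157 - (-82*1/93 - 52*(-1/9))/157) - 20135 = (495/157 - (-82/93 + 52/9)/157) - 20135 = (495/157 - 1/157*1366/279) - 20135 = (495/157 - 1366/43803) - 20135 = 136739/43803 - 20135 = -881836666/43803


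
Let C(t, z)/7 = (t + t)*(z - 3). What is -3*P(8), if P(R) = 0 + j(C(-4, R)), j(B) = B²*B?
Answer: 65856000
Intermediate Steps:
C(t, z) = 14*t*(-3 + z) (C(t, z) = 7*((t + t)*(z - 3)) = 7*((2*t)*(-3 + z)) = 7*(2*t*(-3 + z)) = 14*t*(-3 + z))
j(B) = B³
P(R) = (168 - 56*R)³ (P(R) = 0 + (14*(-4)*(-3 + R))³ = 0 + (168 - 56*R)³ = (168 - 56*R)³)
-3*P(8) = -(-526848)*(-3 + 8)³ = -(-526848)*5³ = -(-526848)*125 = -3*(-21952000) = 65856000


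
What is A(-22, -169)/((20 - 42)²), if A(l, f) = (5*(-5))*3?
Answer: -75/484 ≈ -0.15496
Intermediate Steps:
A(l, f) = -75 (A(l, f) = -25*3 = -75)
A(-22, -169)/((20 - 42)²) = -75/(20 - 42)² = -75/((-22)²) = -75/484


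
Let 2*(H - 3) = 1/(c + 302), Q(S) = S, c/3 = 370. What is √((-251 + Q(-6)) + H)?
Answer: I*√506410270/1412 ≈ 15.937*I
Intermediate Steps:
c = 1110 (c = 3*370 = 1110)
H = 8473/2824 (H = 3 + 1/(2*(1110 + 302)) = 3 + (½)/1412 = 3 + (½)*(1/1412) = 3 + 1/2824 = 8473/2824 ≈ 3.0004)
√((-251 + Q(-6)) + H) = √((-251 - 6) + 8473/2824) = √(-257 + 8473/2824) = √(-717295/2824) = I*√506410270/1412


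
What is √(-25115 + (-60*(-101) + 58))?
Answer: 11*I*√157 ≈ 137.83*I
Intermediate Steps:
√(-25115 + (-60*(-101) + 58)) = √(-25115 + (6060 + 58)) = √(-25115 + 6118) = √(-18997) = 11*I*√157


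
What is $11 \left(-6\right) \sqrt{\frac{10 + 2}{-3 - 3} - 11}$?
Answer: $- 66 i \sqrt{13} \approx - 237.97 i$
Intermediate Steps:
$11 \left(-6\right) \sqrt{\frac{10 + 2}{-3 - 3} - 11} = - 66 \sqrt{\frac{12}{-6} - 11} = - 66 \sqrt{12 \left(- \frac{1}{6}\right) - 11} = - 66 \sqrt{-2 - 11} = - 66 \sqrt{-13} = - 66 i \sqrt{13}$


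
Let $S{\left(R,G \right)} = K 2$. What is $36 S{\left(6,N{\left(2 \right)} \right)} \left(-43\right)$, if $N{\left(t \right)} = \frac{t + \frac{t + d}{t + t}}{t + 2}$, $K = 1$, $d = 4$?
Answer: $-3096$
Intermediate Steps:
$N{\left(t \right)} = \frac{t + \frac{4 + t}{2 t}}{2 + t}$ ($N{\left(t \right)} = \frac{t + \frac{t + 4}{t + t}}{t + 2} = \frac{t + \frac{4 + t}{2 t}}{2 + t}$)
$S{\left(R,G \right)} = 2$ ($S{\left(R,G \right)} = 1 \cdot 2 = 2$)
$36 S{\left(6,N{\left(2 \right)} \right)} \left(-43\right) = 36 \cdot 2 \left(-43\right) = 72 \left(-43\right) = -3096$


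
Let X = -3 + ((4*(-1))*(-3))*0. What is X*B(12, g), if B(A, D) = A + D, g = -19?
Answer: 21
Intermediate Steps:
X = -3 (X = -3 - 4*(-3)*0 = -3 + 12*0 = -3 + 0 = -3)
X*B(12, g) = -3*(12 - 19) = -3*(-7) = 21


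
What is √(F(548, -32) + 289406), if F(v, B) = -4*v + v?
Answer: √287762 ≈ 536.43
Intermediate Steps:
F(v, B) = -3*v
√(F(548, -32) + 289406) = √(-3*548 + 289406) = √(-1644 + 289406) = √287762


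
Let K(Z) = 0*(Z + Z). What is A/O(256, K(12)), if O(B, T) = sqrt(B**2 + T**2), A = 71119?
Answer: 71119/256 ≈ 277.81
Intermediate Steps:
K(Z) = 0 (K(Z) = 0*(2*Z) = 0)
A/O(256, K(12)) = 71119/(sqrt(256**2 + 0**2)) = 71119/(sqrt(65536 + 0)) = 71119/(sqrt(65536)) = 71119/256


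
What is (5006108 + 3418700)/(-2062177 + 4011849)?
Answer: 1053101/243709 ≈ 4.3211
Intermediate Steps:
(5006108 + 3418700)/(-2062177 + 4011849) = 8424808/1949672 = 8424808*(1/1949672) = 1053101/243709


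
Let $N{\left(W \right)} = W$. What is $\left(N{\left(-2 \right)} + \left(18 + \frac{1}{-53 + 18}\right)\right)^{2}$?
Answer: $\frac{312481}{1225} \approx 255.09$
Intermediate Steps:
$\left(N{\left(-2 \right)} + \left(18 + \frac{1}{-53 + 18}\right)\right)^{2} = \left(-2 + \left(18 + \frac{1}{-53 + 18}\right)\right)^{2} = \left(-2 + \left(18 + \frac{1}{-35}\right)\right)^{2} = \left(-2 + \left(18 - \frac{1}{35}\right)\right)^{2} = \left(-2 + \frac{629}{35}\right)^{2} = \left(\frac{559}{35}\right)^{2} = \frac{312481}{1225}$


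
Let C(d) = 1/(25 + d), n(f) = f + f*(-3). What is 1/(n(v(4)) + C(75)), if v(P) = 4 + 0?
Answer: -100/799 ≈ -0.12516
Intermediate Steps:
v(P) = 4
n(f) = -2*f (n(f) = f - 3*f = -2*f)
1/(n(v(4)) + C(75)) = 1/(-2*4 + 1/(25 + 75)) = 1/(-8 + 1/100) = 1/(-799/100) = -100/799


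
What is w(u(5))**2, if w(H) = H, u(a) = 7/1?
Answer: 49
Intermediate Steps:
u(a) = 7 (u(a) = 7*1 = 7)
w(u(5))**2 = 7**2 = 49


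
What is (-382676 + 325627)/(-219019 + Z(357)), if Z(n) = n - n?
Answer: 57049/219019 ≈ 0.26048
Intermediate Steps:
Z(n) = 0
(-382676 + 325627)/(-219019 + Z(357)) = (-382676 + 325627)/(-219019 + 0) = -57049/(-219019) = -57049*(-1/219019) = 57049/219019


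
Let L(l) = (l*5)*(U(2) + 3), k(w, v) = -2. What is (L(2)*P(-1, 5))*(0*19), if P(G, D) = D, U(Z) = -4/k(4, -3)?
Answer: 0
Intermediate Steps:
U(Z) = 2 (U(Z) = -4/(-2) = -4*(-1/2) = 2)
L(l) = 25*l (L(l) = (l*5)*(2 + 3) = (5*l)*5 = 25*l)
(L(2)*P(-1, 5))*(0*19) = ((25*2)*5)*(0*19) = (50*5)*0 = 250*0 = 0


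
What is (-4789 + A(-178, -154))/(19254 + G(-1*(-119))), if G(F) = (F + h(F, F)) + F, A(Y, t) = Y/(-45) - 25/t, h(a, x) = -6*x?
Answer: -33159233/130131540 ≈ -0.25481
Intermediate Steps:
A(Y, t) = -25/t - Y/45 (A(Y, t) = Y*(-1/45) - 25/t = -Y/45 - 25/t = -25/t - Y/45)
G(F) = -4*F (G(F) = (F - 6*F) + F = -5*F + F = -4*F)
(-4789 + A(-178, -154))/(19254 + G(-1*(-119))) = (-4789 + (-25/(-154) - 1/45*(-178)))/(19254 - (-4)*(-119)) = (-4789 + (-25*(-1/154) + 178/45))/(19254 - 4*119) = (-4789 + (25/154 + 178/45))/(19254 - 476) = (-4789 + 28537/6930)/18778 = -33159233/6930*1/18778 = -33159233/130131540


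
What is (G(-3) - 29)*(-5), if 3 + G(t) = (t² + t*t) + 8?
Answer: 30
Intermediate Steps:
G(t) = 5 + 2*t² (G(t) = -3 + ((t² + t*t) + 8) = -3 + ((t² + t²) + 8) = -3 + (2*t² + 8) = -3 + (8 + 2*t²) = 5 + 2*t²)
(G(-3) - 29)*(-5) = ((5 + 2*(-3)²) - 29)*(-5) = ((5 + 2*9) - 29)*(-5) = ((5 + 18) - 29)*(-5) = (23 - 29)*(-5) = -6*(-5) = 30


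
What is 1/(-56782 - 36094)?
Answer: -1/92876 ≈ -1.0767e-5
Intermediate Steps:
1/(-56782 - 36094) = 1/(-92876) = -1/92876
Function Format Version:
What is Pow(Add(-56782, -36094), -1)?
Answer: Rational(-1, 92876) ≈ -1.0767e-5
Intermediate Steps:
Pow(Add(-56782, -36094), -1) = Pow(-92876, -1) = Rational(-1, 92876)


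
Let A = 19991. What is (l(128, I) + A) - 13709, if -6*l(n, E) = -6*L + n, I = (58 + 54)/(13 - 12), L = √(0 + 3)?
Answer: 18782/3 + √3 ≈ 6262.4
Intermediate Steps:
L = √3 ≈ 1.7320
I = 112 (I = 112/1 = 112*1 = 112)
l(n, E) = √3 - n/6 (l(n, E) = -(-6*√3 + n)/6 = -(n - 6*√3)/6 = √3 - n/6)
(l(128, I) + A) - 13709 = ((√3 - ⅙*128) + 19991) - 13709 = ((√3 - 64/3) + 19991) - 13709 = ((-64/3 + √3) + 19991) - 13709 = (59909/3 + √3) - 13709 = 18782/3 + √3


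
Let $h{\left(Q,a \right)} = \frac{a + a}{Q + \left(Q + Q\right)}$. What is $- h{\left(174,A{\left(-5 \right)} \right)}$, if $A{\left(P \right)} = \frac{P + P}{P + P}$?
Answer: $- \frac{1}{261} \approx -0.0038314$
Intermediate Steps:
$A{\left(P \right)} = 1$ ($A{\left(P \right)} = \frac{2 P}{2 P} = 2 P \frac{1}{2 P} = 1$)
$h{\left(Q,a \right)} = \frac{2 a}{3 Q}$ ($h{\left(Q,a \right)} = \frac{2 a}{Q + 2 Q} = \frac{2 a}{3 Q}$)
$- h{\left(174,A{\left(-5 \right)} \right)} = - \frac{2 \cdot 1}{3 \cdot 174} = \left(-1\right) \frac{1}{261} = - \frac{1}{261}$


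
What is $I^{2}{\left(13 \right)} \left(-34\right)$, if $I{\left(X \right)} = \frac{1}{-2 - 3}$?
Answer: $- \frac{34}{25} \approx -1.36$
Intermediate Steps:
$I{\left(X \right)} = - \frac{1}{5}$ ($I{\left(X \right)} = \frac{1}{-5} = - \frac{1}{5}$)
$I^{2}{\left(13 \right)} \left(-34\right) = \left(- \frac{1}{5}\right)^{2} \left(-34\right) = \frac{1}{25} \left(-34\right) = - \frac{34}{25}$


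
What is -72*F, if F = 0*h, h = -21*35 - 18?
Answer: 0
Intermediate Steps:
h = -753 (h = -735 - 18 = -753)
F = 0 (F = 0*(-753) = 0)
-72*F = -72*0 = 0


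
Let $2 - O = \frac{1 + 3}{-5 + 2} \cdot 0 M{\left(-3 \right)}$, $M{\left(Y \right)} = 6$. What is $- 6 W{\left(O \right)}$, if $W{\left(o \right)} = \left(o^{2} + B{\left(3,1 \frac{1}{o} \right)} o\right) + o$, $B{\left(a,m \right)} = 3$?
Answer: $-72$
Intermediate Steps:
$O = 2$ ($O = 2 - \frac{1 + 3}{-5 + 2} \cdot 0 \cdot 6 = 2 - \frac{4}{-3} \cdot 0 \cdot 6 = 2 - 4 \left(- \frac{1}{3}\right) 0 \cdot 6 = 2 - \left(- \frac{4}{3}\right) 0 \cdot 6 = 2 - 0 \cdot 6 = 2 - 0 = 2 + 0 = 2$)
$W{\left(o \right)} = o^{2} + 4 o$ ($W{\left(o \right)} = \left(o^{2} + 3 o\right) + o = o^{2} + 4 o$)
$- 6 W{\left(O \right)} = - 6 \cdot 2 \left(4 + 2\right) = - 6 \cdot 2 \cdot 6 = \left(-6\right) 12 = -72$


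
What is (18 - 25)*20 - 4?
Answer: -144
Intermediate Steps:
(18 - 25)*20 - 4 = -7*20 - 4 = -140 - 4 = -144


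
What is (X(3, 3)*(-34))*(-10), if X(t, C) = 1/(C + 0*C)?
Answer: 340/3 ≈ 113.33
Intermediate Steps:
X(t, C) = 1/C (X(t, C) = 1/(C + 0) = 1/C)
(X(3, 3)*(-34))*(-10) = (-34/3)*(-10) = ((⅓)*(-34))*(-10) = -34/3*(-10) = 340/3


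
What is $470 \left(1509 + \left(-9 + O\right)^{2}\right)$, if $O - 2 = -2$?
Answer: $747300$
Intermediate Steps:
$O = 0$ ($O = 2 - 2 = 0$)
$470 \left(1509 + \left(-9 + O\right)^{2}\right) = 470 \left(1509 + \left(-9 + 0\right)^{2}\right) = 470 \left(1509 + \left(-9\right)^{2}\right) = 470 \left(1509 + 81\right) = 470 \cdot 1590 = 747300$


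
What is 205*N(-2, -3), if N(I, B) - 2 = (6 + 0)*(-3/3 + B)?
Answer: -4510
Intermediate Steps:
N(I, B) = -4 + 6*B (N(I, B) = 2 + (6 + 0)*(-3/3 + B) = 2 + 6*(-3*1/3 + B) = 2 + 6*(-1 + B) = 2 + (-6 + 6*B) = -4 + 6*B)
205*N(-2, -3) = 205*(-4 + 6*(-3)) = 205*(-4 - 18) = 205*(-22) = -4510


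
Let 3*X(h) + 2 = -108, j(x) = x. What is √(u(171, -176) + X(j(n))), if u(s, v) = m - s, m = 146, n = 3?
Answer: I*√555/3 ≈ 7.8528*I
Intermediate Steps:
X(h) = -110/3 (X(h) = -⅔ + (⅓)*(-108) = -⅔ - 36 = -110/3)
u(s, v) = 146 - s
√(u(171, -176) + X(j(n))) = √((146 - 1*171) - 110/3) = √((146 - 171) - 110/3) = √(-25 - 110/3) = √(-185/3) = I*√555/3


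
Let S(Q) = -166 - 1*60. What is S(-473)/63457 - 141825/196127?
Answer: -9044113727/12445631039 ≈ -0.72669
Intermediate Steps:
S(Q) = -226 (S(Q) = -166 - 60 = -226)
S(-473)/63457 - 141825/196127 = -226/63457 - 141825/196127 = -9044113727/12445631039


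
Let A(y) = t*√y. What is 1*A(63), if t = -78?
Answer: -234*√7 ≈ -619.11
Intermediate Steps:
A(y) = -78*√y
1*A(63) = 1*(-234*√7) = -234*√7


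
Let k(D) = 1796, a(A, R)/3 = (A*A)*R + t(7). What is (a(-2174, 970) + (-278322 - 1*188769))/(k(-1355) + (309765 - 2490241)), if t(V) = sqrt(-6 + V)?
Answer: -1719124509/272335 ≈ -6312.5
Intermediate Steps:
a(A, R) = 3 + 3*R*A**2 (a(A, R) = 3*((A*A)*R + sqrt(-6 + 7)) = 3*(A**2*R + sqrt(1)) = 3*(R*A**2 + 1) = 3*(1 + R*A**2) = 3 + 3*R*A**2)
(a(-2174, 970) + (-278322 - 1*188769))/(k(-1355) + (309765 - 2490241)) = ((3 + 3*970*(-2174)**2) + (-278322 - 1*188769))/(1796 + (309765 - 2490241)) = ((3 + 3*970*4726276) + (-278322 - 188769))/(1796 - 2180476) = ((3 + 13753463160) - 467091)/(-2178680) = (13753463163 - 467091)*(-1/2178680) = 13752996072*(-1/2178680) = -1719124509/272335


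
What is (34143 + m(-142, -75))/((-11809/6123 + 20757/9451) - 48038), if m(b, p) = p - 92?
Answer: -75620739948/106918085297 ≈ -0.70728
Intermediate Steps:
m(b, p) = -92 + p
(34143 + m(-142, -75))/((-11809/6123 + 20757/9451) - 48038) = (34143 + (-92 - 75))/((-11809/6123 + 20757/9451) - 48038) = (34143 - 167)/((-11809*1/6123 + 20757*(1/9451)) - 48038) = 33976/((-11809/6123 + 20757/9451) - 48038) = 33976/(1191404/4451421 - 48038) = 33976/(-213836170594/4451421) = 33976*(-4451421/213836170594) = -75620739948/106918085297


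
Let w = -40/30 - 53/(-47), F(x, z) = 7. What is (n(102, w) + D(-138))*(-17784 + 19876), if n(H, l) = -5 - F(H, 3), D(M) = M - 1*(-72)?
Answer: -163176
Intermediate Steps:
w = -29/141 (w = -40*1/30 - 53*(-1/47) = -4/3 + 53/47 = -29/141 ≈ -0.20567)
D(M) = 72 + M (D(M) = M + 72 = 72 + M)
n(H, l) = -12 (n(H, l) = -5 - 1*7 = -5 - 7 = -12)
(n(102, w) + D(-138))*(-17784 + 19876) = (-12 + (72 - 138))*(-17784 + 19876) = (-12 - 66)*2092 = -78*2092 = -163176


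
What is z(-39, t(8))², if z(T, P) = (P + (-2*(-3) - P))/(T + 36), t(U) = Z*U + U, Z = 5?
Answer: 4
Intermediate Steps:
t(U) = 6*U (t(U) = 5*U + U = 6*U)
z(T, P) = 6/(36 + T) (z(T, P) = (P + (6 - P))/(36 + T) = 6/(36 + T))
z(-39, t(8))² = (6/(36 - 39))² = (6/(-3))² = (6*(-⅓))² = (-2)² = 4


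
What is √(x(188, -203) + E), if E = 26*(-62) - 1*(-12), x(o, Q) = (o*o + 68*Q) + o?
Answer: 4*√1258 ≈ 141.87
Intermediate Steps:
x(o, Q) = o + o² + 68*Q (x(o, Q) = (o² + 68*Q) + o = o + o² + 68*Q)
E = -1600 (E = -1612 + 12 = -1600)
√(x(188, -203) + E) = √((188 + 188² + 68*(-203)) - 1600) = √((188 + 35344 - 13804) - 1600) = √(21728 - 1600) = √20128 = 4*√1258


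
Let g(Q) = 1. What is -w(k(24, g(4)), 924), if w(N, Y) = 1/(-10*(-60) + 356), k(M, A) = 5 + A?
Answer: -1/956 ≈ -0.0010460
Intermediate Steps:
w(N, Y) = 1/956 (w(N, Y) = 1/(600 + 356) = 1/956)
-w(k(24, g(4)), 924) = -1*1/956 = -1/956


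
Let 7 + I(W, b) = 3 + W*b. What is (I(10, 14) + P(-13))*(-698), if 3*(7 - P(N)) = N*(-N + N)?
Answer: -99814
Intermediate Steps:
I(W, b) = -4 + W*b (I(W, b) = -7 + (3 + W*b) = -4 + W*b)
P(N) = 7 (P(N) = 7 - N*(-N + N)/3 = 7 - N*0/3 = 7 - 1/3*0 = 7 + 0 = 7)
(I(10, 14) + P(-13))*(-698) = ((-4 + 10*14) + 7)*(-698) = ((-4 + 140) + 7)*(-698) = (136 + 7)*(-698) = 143*(-698) = -99814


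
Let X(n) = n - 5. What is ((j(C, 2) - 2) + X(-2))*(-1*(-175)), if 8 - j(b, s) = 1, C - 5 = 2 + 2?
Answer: -350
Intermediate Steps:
X(n) = -5 + n
C = 9 (C = 5 + (2 + 2) = 5 + 4 = 9)
j(b, s) = 7 (j(b, s) = 8 - 1*1 = 8 - 1 = 7)
((j(C, 2) - 2) + X(-2))*(-1*(-175)) = ((7 - 2) + (-5 - 2))*(-1*(-175)) = (5 - 7)*175 = -2*175 = -350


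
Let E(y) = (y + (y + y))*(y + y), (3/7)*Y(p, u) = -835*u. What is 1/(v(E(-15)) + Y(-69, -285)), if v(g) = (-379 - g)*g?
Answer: -1/1778875 ≈ -5.6215e-7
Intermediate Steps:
Y(p, u) = -5845*u/3 (Y(p, u) = 7*(-835*u)/3 = -5845*u/3)
E(y) = 6*y**2 (E(y) = (y + 2*y)*(2*y) = (3*y)*(2*y) = 6*y**2)
v(g) = g*(-379 - g)
1/(v(E(-15)) + Y(-69, -285)) = 1/(-6*(-15)**2*(379 + 6*(-15)**2) - 5845/3*(-285)) = 1/(-6*225*(379 + 6*225) + 555275) = 1/(-1*1350*(379 + 1350) + 555275) = 1/(-1*1350*1729 + 555275) = 1/(-2334150 + 555275) = 1/(-1778875) = -1/1778875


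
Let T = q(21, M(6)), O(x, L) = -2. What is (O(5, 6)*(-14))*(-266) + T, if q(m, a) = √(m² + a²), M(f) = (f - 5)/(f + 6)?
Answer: -7448 + √63505/12 ≈ -7427.0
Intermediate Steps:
M(f) = (-5 + f)/(6 + f)
q(m, a) = √(a² + m²)
T = √63505/12 (T = √(((-5 + 6)/(6 + 6))² + 21²) = √((1/12)² + 441) = √(1/144 + 441) = √(63505/144) = √63505/12 ≈ 21.000)
(O(5, 6)*(-14))*(-266) + T = -2*(-14)*(-266) + √63505/12 = 28*(-266) + √63505/12 = -7448 + √63505/12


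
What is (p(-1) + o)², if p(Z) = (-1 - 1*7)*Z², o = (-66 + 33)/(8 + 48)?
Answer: 231361/3136 ≈ 73.776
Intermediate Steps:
o = -33/56 ≈ -0.58929
p(Z) = -8*Z² (p(Z) = (-1 - 7)*Z² = -8*Z²)
(p(-1) + o)² = (-8*(-1)² - 33/56)² = (-8*1 - 33/56)² = (-8 - 33/56)² = (-481/56)² = 231361/3136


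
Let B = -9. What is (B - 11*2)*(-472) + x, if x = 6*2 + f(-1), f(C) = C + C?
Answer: 14642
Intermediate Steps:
f(C) = 2*C
x = 10 (x = 6*2 + 2*(-1) = 12 - 2 = 10)
(B - 11*2)*(-472) + x = (-9 - 11*2)*(-472) + 10 = (-9 - 22)*(-472) + 10 = -31*(-472) + 10 = 14632 + 10 = 14642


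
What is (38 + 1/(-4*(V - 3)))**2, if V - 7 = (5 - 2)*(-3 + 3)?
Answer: 368449/256 ≈ 1439.3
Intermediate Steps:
V = 7 (V = 7 + (5 - 2)*(-3 + 3) = 7 + 3*0 = 7 + 0 = 7)
(38 + 1/(-4*(V - 3)))**2 = (38 + 1/(-4*(7 - 3)))**2 = (38 + 1/(-4*4))**2 = (38 + 1/(-16))**2 = (38 - 1/16)**2 = (607/16)**2 = 368449/256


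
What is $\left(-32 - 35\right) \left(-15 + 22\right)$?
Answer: $-469$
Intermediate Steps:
$\left(-32 - 35\right) \left(-15 + 22\right) = \left(-67\right) 7 = -469$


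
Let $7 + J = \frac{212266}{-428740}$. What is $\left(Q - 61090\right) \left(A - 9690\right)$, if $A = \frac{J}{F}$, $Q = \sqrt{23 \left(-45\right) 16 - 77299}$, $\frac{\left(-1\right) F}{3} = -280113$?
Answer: $\frac{10663810774714751107}{18014347143} - \frac{1745590239763423 i \sqrt{93859}}{180143471430} \approx 5.9196 \cdot 10^{8} - 2.9687 \cdot 10^{6} i$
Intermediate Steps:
$F = 840339$ ($F = \left(-3\right) \left(-280113\right) = 840339$)
$Q = i \sqrt{93859}$ ($Q = \sqrt{\left(-1035\right) 16 - 77299} = \sqrt{-16560 - 77299} = \sqrt{-93859} = i \sqrt{93859} \approx 306.36 i$)
$J = - \frac{1606723}{214370}$ ($J = -7 + \frac{212266}{-428740} = -7 + 212266 \left(- \frac{1}{428740}\right) = -7 - \frac{106133}{214370} = - \frac{1606723}{214370} \approx -7.4951$)
$A = - \frac{1606723}{180143471430}$ ($A = - \frac{1606723}{214370 \cdot 840339} = \left(- \frac{1606723}{214370}\right) \frac{1}{840339} = - \frac{1606723}{180143471430} \approx -8.9191 \cdot 10^{-6}$)
$\left(Q - 61090\right) \left(A - 9690\right) = \left(i \sqrt{93859} - 61090\right) \left(- \frac{1606723}{180143471430} - 9690\right) = \left(-61090 + i \sqrt{93859}\right) \left(- \frac{1606723}{180143471430} - 9690\right) = \left(-61090 + i \sqrt{93859}\right) \left(- \frac{1745590239763423}{180143471430}\right) = \frac{10663810774714751107}{18014347143} - \frac{1745590239763423 i \sqrt{93859}}{180143471430}$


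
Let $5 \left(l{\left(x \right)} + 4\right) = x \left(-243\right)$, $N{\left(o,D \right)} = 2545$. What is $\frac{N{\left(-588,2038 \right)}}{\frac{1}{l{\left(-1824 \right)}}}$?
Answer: $225594908$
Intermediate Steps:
$l{\left(x \right)} = -4 - \frac{243 x}{5}$ ($l{\left(x \right)} = -4 + \frac{x \left(-243\right)}{5} = -4 + \frac{\left(-243\right) x}{5} = -4 - \frac{243 x}{5}$)
$\frac{N{\left(-588,2038 \right)}}{\frac{1}{l{\left(-1824 \right)}}} = \frac{2545}{\frac{1}{-4 - - \frac{443232}{5}}} = \frac{2545}{\frac{1}{-4 + \frac{443232}{5}}} = \frac{2545}{\frac{1}{\frac{443212}{5}}} = \frac{2545}{\frac{5}{443212}} = 2545 \cdot \frac{443212}{5} = 225594908$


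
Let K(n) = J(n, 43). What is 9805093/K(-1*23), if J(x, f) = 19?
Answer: 9805093/19 ≈ 5.1606e+5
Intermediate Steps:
K(n) = 19
9805093/K(-1*23) = 9805093/19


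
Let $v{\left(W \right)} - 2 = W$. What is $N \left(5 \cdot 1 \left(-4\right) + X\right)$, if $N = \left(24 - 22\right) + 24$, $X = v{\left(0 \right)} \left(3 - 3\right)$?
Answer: $-520$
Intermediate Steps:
$v{\left(W \right)} = 2 + W$
$X = 0$ ($X = \left(2 + 0\right) \left(3 - 3\right) = 2 \cdot 0 = 0$)
$N = 26$ ($N = 2 + 24 = 26$)
$N \left(5 \cdot 1 \left(-4\right) + X\right) = 26 \left(5 \cdot 1 \left(-4\right) + 0\right) = 26 \left(5 \left(-4\right) + 0\right) = 26 \left(-20 + 0\right) = 26 \left(-20\right) = -520$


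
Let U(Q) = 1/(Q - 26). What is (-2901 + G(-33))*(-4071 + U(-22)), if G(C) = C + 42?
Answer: 47093569/4 ≈ 1.1773e+7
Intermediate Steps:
U(Q) = 1/(-26 + Q)
G(C) = 42 + C
(-2901 + G(-33))*(-4071 + U(-22)) = (-2901 + (42 - 33))*(-4071 + 1/(-26 - 22)) = (-2901 + 9)*(-4071 + 1/(-48)) = -2892*(-4071 - 1/48) = -2892*(-195409/48) = 47093569/4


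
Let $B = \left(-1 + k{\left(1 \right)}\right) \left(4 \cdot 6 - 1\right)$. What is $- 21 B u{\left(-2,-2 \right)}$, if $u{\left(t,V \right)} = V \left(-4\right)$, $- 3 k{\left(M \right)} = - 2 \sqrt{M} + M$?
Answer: $2576$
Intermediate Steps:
$k{\left(M \right)} = - \frac{M}{3} + \frac{2 \sqrt{M}}{3}$ ($k{\left(M \right)} = - \frac{- 2 \sqrt{M} + M}{3} = - \frac{M - 2 \sqrt{M}}{3} = - \frac{M}{3} + \frac{2 \sqrt{M}}{3}$)
$u{\left(t,V \right)} = - 4 V$
$B = - \frac{46}{3}$ ($B = \left(-1 + \left(\left(- \frac{1}{3}\right) 1 + \frac{2 \sqrt{1}}{3}\right)\right) \left(4 \cdot 6 - 1\right) = \left(-1 + \left(- \frac{1}{3} + \frac{2}{3} \cdot 1\right)\right) \left(24 - 1\right) = \left(-1 + \left(- \frac{1}{3} + \frac{2}{3}\right)\right) 23 = \left(-1 + \frac{1}{3}\right) 23 = \left(- \frac{2}{3}\right) 23 = - \frac{46}{3} \approx -15.333$)
$- 21 B u{\left(-2,-2 \right)} = \left(-21\right) \left(- \frac{46}{3}\right) \left(\left(-4\right) \left(-2\right)\right) = 322 \cdot 8 = 2576$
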